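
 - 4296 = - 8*537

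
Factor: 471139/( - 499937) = -31^ (-1 )*16127^(  -  1)*471139^1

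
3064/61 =3064/61= 50.23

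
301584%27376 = 448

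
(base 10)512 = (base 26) ji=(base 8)1000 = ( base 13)305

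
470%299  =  171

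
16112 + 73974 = 90086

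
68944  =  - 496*( - 139)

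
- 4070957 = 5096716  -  9167673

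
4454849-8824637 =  - 4369788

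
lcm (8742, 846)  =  26226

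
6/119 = 6/119 = 0.05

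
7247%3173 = 901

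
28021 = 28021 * 1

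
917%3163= 917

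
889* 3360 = 2987040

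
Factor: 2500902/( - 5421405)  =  - 2^1*3^2 *5^( - 1)*11^( - 2)*103^( - 1 ) * 1597^1 =- 28746/62315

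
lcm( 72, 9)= 72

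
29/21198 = 29/21198  =  0.00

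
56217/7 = 8031 = 8031.00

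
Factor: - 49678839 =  - 3^4  *  7^1*41^1*2137^1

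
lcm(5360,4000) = 268000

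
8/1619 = 8/1619= 0.00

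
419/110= 3 + 89/110  =  3.81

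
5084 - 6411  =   - 1327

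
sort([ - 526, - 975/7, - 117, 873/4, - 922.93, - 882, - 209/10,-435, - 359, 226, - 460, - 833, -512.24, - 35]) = [ - 922.93, - 882 , -833  , - 526,- 512.24, - 460, - 435, - 359, - 975/7,-117, - 35, - 209/10, 873/4,  226] 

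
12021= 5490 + 6531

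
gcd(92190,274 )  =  2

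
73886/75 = 73886/75 =985.15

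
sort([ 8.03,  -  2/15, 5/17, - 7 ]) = [ - 7, - 2/15, 5/17,8.03] 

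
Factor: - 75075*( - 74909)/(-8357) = -5623793175/8357 = - 3^1*5^2*7^1 * 11^1 * 13^1 * 61^ (  -  1)*137^( - 1)*173^1*433^1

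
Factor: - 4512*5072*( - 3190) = 73002716160 = 2^10*3^1*5^1*11^1 * 29^1*47^1*317^1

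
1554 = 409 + 1145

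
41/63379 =41/63379 = 0.00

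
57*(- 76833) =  -4379481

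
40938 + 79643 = 120581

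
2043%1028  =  1015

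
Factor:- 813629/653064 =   -  2^ ( - 3 )*3^(-1 )*401^1*2029^1 * 27211^( - 1) 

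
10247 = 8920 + 1327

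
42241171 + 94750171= 136991342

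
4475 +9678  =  14153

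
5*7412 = 37060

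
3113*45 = 140085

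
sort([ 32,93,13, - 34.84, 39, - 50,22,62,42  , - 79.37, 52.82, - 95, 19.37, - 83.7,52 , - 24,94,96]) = [- 95, - 83.7,  -  79.37, -50, - 34.84, - 24, 13, 19.37, 22,32, 39,42,52, 52.82,62,93, 94, 96]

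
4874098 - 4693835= 180263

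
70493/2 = 35246+1/2 = 35246.50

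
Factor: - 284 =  - 2^2*71^1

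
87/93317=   87/93317 =0.00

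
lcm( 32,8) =32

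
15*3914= 58710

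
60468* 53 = 3204804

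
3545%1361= 823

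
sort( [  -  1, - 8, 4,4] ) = [ - 8,-1,4,4] 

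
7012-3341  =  3671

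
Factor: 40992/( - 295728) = -2^1*7^1*101^(  -  1 ) = - 14/101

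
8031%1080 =471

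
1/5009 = 1/5009 = 0.00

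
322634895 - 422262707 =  - 99627812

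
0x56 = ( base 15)5B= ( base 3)10012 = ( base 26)38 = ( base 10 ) 86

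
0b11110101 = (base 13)15B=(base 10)245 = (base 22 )B3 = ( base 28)8l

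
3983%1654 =675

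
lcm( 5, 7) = 35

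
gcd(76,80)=4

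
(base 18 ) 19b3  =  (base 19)15f0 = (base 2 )10001011110101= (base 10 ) 8949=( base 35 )7AO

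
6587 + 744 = 7331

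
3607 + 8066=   11673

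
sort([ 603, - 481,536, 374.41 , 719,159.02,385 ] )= [- 481, 159.02,374.41,385, 536, 603,719]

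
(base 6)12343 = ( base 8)3507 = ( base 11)1444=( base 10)1863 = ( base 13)B04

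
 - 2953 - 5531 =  - 8484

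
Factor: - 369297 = - 3^2 * 37^1*1109^1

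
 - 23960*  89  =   - 2132440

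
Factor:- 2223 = -3^2*13^1*19^1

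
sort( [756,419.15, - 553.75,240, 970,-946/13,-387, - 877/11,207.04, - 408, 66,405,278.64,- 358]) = [  -  553.75, - 408, - 387, - 358, - 877/11, - 946/13,66, 207.04, 240,278.64, 405, 419.15,756 , 970]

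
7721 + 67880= 75601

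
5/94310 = 1/18862 = 0.00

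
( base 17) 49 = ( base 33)2b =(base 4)1031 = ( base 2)1001101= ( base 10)77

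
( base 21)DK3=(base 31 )6ci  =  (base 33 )5li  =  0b1100000001100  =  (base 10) 6156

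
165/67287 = 5/2039= 0.00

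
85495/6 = 85495/6 = 14249.17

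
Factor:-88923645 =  - 3^2*5^1*1976081^1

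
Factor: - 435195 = -3^2 * 5^1*19^1*509^1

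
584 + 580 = 1164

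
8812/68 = 2203/17 =129.59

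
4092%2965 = 1127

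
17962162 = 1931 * 9302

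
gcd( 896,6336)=64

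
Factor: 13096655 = 5^1 *11^1 *13^2*1409^1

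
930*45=41850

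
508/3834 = 254/1917=0.13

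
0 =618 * 0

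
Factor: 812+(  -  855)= - 43^1= -  43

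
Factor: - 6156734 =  - 2^1*3078367^1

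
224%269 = 224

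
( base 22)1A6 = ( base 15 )325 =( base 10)710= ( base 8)1306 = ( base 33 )LH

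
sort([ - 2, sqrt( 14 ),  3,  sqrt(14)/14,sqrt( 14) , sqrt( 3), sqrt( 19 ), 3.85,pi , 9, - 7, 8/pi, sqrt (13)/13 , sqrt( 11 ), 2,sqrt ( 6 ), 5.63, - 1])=[ - 7,  -  2, - 1 , sqrt( 14)/14,sqrt( 13) /13, sqrt(3), 2, sqrt ( 6), 8/pi,  3, pi, sqrt(11), sqrt(14 ),  sqrt( 14),  3.85,sqrt ( 19 ),5.63,9 ] 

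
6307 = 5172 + 1135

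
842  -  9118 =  - 8276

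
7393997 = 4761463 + 2632534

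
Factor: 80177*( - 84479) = - 23^1*3673^1*80177^1 = - 6773272783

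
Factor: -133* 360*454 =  - 21737520 = - 2^4*3^2 * 5^1*7^1*19^1*227^1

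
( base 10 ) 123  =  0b1111011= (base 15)83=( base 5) 443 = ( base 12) a3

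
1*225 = 225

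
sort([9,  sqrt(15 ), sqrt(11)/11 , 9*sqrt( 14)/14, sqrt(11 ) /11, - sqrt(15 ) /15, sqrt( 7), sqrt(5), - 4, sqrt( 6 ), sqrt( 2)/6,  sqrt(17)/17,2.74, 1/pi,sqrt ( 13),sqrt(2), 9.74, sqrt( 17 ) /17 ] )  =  [ - 4, - sqrt( 15)/15,sqrt( 2) /6 , sqrt(17)/17, sqrt(17)/17,sqrt (11)/11, sqrt(11)/11,  1/pi, sqrt (2 ), sqrt( 5 ),9*  sqrt(14)/14,  sqrt( 6 ), sqrt( 7), 2.74, sqrt( 13),sqrt(15), 9,9.74]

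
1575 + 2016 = 3591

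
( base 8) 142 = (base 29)3b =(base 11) 8A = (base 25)3N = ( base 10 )98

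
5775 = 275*21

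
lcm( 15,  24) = 120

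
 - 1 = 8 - 9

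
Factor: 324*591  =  191484= 2^2 * 3^5 *197^1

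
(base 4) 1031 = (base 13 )5C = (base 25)32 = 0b1001101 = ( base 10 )77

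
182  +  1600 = 1782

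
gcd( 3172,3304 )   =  4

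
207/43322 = 207/43322 = 0.00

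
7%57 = 7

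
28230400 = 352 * 80200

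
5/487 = 5/487 = 0.01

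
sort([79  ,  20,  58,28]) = [20, 28, 58,79 ] 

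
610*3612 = 2203320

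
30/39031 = 30/39031 = 0.00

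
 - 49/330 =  - 49/330= -0.15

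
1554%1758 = 1554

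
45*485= 21825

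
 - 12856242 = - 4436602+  -8419640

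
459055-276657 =182398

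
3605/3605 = 1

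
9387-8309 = 1078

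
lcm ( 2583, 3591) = 147231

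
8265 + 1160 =9425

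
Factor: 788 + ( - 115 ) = 673^1 = 673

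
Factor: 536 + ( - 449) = 3^1*29^1= 87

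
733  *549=402417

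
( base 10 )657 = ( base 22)17J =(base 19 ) 1FB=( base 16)291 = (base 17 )24b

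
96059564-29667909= 66391655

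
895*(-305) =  - 272975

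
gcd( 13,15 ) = 1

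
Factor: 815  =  5^1*163^1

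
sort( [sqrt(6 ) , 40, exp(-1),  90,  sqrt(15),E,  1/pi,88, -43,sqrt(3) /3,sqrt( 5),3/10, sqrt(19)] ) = [ - 43,3/10,1/pi, exp( -1 ),sqrt ( 3 ) /3, sqrt( 5 ), sqrt(  6 ),E , sqrt( 15),sqrt(19 ),40,88,  90]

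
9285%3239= 2807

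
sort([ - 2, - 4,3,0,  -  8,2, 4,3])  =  [ - 8, - 4, - 2,  0,2,  3, 3, 4 ]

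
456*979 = 446424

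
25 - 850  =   - 825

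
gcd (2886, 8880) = 222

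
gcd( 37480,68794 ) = 2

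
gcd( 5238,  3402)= 54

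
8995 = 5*1799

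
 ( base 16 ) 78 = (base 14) 88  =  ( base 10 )120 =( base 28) 48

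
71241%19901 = 11538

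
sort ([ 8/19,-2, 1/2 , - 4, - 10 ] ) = [ - 10,  -  4, - 2 , 8/19, 1/2]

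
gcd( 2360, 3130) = 10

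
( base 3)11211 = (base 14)94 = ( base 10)130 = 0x82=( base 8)202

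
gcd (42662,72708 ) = 166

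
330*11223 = 3703590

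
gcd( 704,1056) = 352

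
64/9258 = 32/4629 = 0.01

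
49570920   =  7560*6557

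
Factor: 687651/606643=3^1*229217^1*606643^(-1)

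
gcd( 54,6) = 6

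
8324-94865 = -86541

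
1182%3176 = 1182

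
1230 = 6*205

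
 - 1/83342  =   - 1 + 83341/83342  =  -  0.00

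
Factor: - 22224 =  - 2^4*3^1*463^1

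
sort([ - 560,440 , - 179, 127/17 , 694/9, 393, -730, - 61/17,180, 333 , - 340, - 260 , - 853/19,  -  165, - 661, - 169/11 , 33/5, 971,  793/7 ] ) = [ - 730, - 661,-560, - 340, - 260, - 179,-165,- 853/19,-169/11, -61/17, 33/5,127/17,694/9,793/7,180, 333,393, 440, 971] 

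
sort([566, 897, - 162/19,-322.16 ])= [ - 322.16, - 162/19, 566, 897] 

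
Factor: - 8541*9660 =- 82506060 = -2^2*3^3*5^1* 7^1*13^1*23^1*73^1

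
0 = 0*6156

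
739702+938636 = 1678338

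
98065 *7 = 686455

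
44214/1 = 44214 = 44214.00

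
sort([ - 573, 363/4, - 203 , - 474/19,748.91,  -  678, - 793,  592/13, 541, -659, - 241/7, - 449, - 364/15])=[ - 793, - 678, - 659, - 573, - 449, - 203, - 241/7,  -  474/19 , - 364/15,592/13,  363/4, 541, 748.91]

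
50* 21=1050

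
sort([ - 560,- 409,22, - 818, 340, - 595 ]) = [ - 818,-595 ,  -  560,-409,22, 340 ]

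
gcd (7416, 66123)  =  9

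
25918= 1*25918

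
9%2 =1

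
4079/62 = 4079/62 = 65.79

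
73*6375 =465375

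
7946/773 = 10 + 216/773 = 10.28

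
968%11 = 0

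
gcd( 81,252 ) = 9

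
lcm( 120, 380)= 2280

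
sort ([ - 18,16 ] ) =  [ - 18, 16]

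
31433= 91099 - 59666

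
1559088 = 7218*216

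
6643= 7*949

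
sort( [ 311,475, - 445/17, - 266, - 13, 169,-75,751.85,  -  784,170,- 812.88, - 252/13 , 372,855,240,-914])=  [ - 914, - 812.88, - 784,-266, - 75 , - 445/17,- 252/13,-13, 169, 170,240,311 , 372,475,751.85,855 ]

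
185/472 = 185/472 =0.39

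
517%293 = 224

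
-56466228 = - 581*97188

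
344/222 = 172/111 = 1.55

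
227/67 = 3 + 26/67 = 3.39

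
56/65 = 56/65= 0.86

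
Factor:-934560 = - 2^5 * 3^2*5^1*11^1 *59^1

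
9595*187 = 1794265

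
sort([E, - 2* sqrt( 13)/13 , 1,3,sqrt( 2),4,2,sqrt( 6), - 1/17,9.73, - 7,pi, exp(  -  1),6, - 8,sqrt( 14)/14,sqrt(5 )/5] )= [-8, - 7, - 2*sqrt(13)/13, -1/17,  sqrt( 14) /14 , exp( - 1 ), sqrt( 5)/5, 1, sqrt( 2),  2,sqrt( 6),E,3, pi, 4,6,9.73]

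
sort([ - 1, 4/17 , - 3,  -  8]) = [ - 8, - 3,-1 , 4/17]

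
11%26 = 11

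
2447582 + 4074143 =6521725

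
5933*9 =53397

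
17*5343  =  90831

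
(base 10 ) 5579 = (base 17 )1253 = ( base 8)12713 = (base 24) 9GB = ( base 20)DIJ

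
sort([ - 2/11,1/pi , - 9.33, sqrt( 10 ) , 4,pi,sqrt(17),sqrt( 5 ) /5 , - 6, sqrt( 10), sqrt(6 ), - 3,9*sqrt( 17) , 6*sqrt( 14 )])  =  [-9.33, - 6,-3, - 2/11, 1/pi , sqrt(5) /5 , sqrt(6 ), pi,sqrt(10 ),  sqrt ( 10),4,  sqrt ( 17),6*sqrt( 14),9*sqrt( 17 )]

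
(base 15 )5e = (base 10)89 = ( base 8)131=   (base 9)108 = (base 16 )59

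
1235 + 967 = 2202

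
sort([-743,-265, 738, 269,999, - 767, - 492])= [  -  767, - 743,-492, - 265, 269, 738,999]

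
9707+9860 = 19567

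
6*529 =3174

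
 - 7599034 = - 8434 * 901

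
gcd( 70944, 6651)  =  2217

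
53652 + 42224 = 95876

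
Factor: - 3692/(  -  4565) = 2^2*5^( - 1 )*11^( - 1 )*13^1*71^1*83^(-1)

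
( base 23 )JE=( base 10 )451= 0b111000011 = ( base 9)551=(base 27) gj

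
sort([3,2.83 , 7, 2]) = [2,  2.83,3,  7] 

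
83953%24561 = 10270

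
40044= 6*6674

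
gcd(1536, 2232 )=24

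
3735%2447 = 1288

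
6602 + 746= 7348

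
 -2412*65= - 156780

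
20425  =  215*95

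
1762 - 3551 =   -  1789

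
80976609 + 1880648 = 82857257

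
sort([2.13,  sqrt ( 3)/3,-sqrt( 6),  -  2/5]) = [-sqrt( 6 ), - 2/5,  sqrt( 3)/3, 2.13 ] 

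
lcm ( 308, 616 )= 616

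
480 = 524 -44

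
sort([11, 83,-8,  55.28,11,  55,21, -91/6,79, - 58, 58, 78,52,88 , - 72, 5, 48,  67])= [ - 72 , - 58,- 91/6 , -8, 5 , 11 , 11, 21, 48,52, 55, 55.28,  58, 67,78, 79, 83, 88 ]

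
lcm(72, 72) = 72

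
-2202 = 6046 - 8248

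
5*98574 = 492870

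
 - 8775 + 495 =  -  8280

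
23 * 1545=35535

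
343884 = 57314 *6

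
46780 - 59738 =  - 12958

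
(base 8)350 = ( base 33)71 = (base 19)C4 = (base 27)8G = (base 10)232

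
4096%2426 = 1670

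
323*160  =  51680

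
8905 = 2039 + 6866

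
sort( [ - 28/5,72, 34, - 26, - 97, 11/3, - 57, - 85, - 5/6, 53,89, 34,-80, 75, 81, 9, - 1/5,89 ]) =[-97,  -  85,  -  80,-57, - 26 ,-28/5, - 5/6,-1/5,11/3,9, 34,34, 53,72, 75,81, 89,89 ]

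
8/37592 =1/4699 = 0.00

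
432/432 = 1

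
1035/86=1035/86 = 12.03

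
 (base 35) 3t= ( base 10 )134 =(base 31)4a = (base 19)71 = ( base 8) 206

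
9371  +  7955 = 17326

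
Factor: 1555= 5^1*311^1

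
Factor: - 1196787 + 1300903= 2^2*26029^1 = 104116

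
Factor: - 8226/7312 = -2^( - 3)*3^2 = - 9/8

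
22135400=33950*652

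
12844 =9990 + 2854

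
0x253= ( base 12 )417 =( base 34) hh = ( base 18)1f1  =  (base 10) 595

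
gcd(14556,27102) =6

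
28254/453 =9418/151 = 62.37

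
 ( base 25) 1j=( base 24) 1k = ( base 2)101100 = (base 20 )24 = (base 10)44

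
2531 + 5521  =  8052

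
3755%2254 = 1501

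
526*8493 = 4467318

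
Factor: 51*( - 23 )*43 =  - 3^1*17^1*23^1 * 43^1 = - 50439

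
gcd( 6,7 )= 1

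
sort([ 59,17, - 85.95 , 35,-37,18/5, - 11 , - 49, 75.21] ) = [ - 85.95, - 49, - 37, - 11, 18/5,  17, 35,59,  75.21 ] 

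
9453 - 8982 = 471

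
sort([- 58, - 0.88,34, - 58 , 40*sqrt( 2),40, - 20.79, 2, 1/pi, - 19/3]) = [-58, - 58,-20.79, - 19/3 , - 0.88, 1/pi,2,34 , 40,40 *sqrt( 2)] 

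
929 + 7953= 8882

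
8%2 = 0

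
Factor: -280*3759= - 2^3*3^1*5^1 * 7^2 * 179^1 = -1052520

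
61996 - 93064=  - 31068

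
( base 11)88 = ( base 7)165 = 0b1100000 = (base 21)4c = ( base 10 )96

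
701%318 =65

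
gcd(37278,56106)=18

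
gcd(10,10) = 10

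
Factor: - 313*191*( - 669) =3^1*191^1*223^1*313^1 = 39994827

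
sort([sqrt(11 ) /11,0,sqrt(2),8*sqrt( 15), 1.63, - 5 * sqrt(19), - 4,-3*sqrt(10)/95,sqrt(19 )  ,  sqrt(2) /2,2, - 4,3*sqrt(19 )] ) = [ - 5*sqrt(19 ), - 4, - 4, - 3*sqrt(10) /95,0,sqrt( 11 ) /11,sqrt (2 )/2, sqrt(2 ), 1.63,2,  sqrt(19),3 * sqrt( 19) , 8*sqrt(15) ]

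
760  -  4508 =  - 3748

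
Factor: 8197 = 7^1  *1171^1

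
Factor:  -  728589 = - 3^1*242863^1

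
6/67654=3/33827 = 0.00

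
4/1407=4/1407=0.00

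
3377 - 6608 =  - 3231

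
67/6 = 67/6 = 11.17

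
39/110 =39/110 = 0.35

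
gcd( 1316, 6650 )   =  14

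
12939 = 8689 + 4250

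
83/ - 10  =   - 83/10  =  -8.30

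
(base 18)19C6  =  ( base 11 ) 6815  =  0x230A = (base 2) 10001100001010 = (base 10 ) 8970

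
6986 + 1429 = 8415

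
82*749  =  61418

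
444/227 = 1 + 217/227 = 1.96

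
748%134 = 78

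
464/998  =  232/499 = 0.46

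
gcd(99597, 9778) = 1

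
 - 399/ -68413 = 399/68413=0.01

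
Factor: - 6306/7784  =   - 3153/3892 = - 2^ ( -2)*3^1*7^( - 1) *139^ (  -  1)*1051^1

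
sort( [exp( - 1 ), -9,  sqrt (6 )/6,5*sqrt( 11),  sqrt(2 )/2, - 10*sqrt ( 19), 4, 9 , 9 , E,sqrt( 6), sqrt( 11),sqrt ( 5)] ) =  [ - 10*sqrt(19), - 9, exp( - 1 ),sqrt ( 6 )/6,sqrt( 2 )/2,sqrt(5 ), sqrt(6),  E,sqrt( 11 ),4,9,9,5*sqrt( 11)]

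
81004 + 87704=168708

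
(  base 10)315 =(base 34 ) 99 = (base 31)A5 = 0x13B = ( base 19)gb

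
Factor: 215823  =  3^1 * 71941^1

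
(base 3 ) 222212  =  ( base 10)725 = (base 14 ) 39B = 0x2D5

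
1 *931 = 931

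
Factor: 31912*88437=2822201544=2^3*3^1*41^1*719^1*3989^1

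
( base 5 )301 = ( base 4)1030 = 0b1001100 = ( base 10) 76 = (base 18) 44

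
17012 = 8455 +8557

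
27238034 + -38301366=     -  11063332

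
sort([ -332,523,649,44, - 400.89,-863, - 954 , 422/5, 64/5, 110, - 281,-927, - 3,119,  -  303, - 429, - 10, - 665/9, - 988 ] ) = [- 988, - 954, - 927, - 863, - 429, - 400.89,- 332, - 303,-281, - 665/9,-10, - 3, 64/5,44, 422/5, 110,119, 523 , 649 ] 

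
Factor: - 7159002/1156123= -2^1*3^1*113^1* 191^ ( - 1)*6053^( - 1 ) * 10559^1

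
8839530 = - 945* ( - 9354 ) 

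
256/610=128/305 = 0.42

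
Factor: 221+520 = 741= 3^1*13^1*19^1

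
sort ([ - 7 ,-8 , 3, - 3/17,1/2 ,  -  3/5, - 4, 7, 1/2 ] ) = [ - 8, - 7, - 4,-3/5 , - 3/17 , 1/2 , 1/2, 3 , 7]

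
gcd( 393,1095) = 3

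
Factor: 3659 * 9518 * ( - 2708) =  - 94309788296  =  -  2^3*677^1*3659^1* 4759^1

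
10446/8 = 1305+3/4 = 1305.75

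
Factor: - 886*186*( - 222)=2^3*3^2*31^1*37^1*443^1  =  36584712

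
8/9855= 8/9855 = 0.00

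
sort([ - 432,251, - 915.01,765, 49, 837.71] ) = [ - 915.01, - 432, 49 , 251,  765, 837.71] 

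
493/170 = 29/10 =2.90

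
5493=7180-1687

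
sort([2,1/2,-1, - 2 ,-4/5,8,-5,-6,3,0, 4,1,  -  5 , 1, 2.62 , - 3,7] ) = [ - 6,  -  5,  -  5, - 3, - 2, - 1, - 4/5, 0,1/2,1 , 1,2,2.62,3, 4,7,  8]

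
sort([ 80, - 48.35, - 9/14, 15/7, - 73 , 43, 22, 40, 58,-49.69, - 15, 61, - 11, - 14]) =[ - 73,-49.69, - 48.35, - 15, - 14, - 11,  -  9/14, 15/7,22, 40,  43, 58, 61, 80 ]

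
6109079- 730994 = 5378085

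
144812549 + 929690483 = 1074503032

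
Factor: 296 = 2^3*37^1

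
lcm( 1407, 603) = 4221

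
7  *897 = 6279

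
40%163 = 40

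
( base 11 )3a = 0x2B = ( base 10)43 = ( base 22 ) 1L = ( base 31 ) 1c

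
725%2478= 725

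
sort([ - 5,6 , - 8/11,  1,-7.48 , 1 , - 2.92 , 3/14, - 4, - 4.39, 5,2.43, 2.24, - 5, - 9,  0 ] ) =[  -  9, - 7.48, - 5,  -  5,-4.39, -4,  -  2.92,-8/11,0, 3/14 , 1,1,2.24, 2.43,5,6]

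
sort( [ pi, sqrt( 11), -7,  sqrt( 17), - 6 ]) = [ - 7,  -  6, pi,sqrt ( 11), sqrt(17 )]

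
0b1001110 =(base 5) 303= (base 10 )78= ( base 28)2M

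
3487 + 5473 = 8960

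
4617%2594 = 2023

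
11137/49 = 227+2/7 = 227.29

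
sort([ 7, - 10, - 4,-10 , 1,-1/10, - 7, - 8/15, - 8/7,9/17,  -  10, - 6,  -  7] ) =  [ - 10 , - 10, - 10,- 7, - 7, - 6, - 4,- 8/7, - 8/15 ,-1/10, 9/17, 1, 7 ]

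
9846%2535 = 2241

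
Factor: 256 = 2^8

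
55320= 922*60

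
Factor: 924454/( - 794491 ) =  - 2^1 * 83^1*5569^1  *  794491^( - 1)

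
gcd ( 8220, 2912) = 4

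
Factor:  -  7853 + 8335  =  2^1*241^1=482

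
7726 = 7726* 1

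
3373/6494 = 3373/6494 = 0.52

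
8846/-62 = -4423/31 = - 142.68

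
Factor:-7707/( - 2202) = 2^( - 1)*7^1= 7/2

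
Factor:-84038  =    -  2^1*42019^1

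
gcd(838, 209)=1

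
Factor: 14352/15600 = 5^(-2 )*23^1=23/25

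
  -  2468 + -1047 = - 3515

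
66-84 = -18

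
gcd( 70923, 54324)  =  1509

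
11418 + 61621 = 73039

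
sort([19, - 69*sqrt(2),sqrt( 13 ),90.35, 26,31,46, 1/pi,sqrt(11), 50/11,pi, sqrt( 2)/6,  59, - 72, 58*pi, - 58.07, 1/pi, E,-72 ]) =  [ - 69*sqrt( 2 ),  -  72, - 72,-58.07,sqrt(2 )/6,1/pi,1/pi , E,pi,sqrt(11), sqrt( 13),50/11,19,26,31,46,59, 90.35,58*pi] 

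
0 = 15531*0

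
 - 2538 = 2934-5472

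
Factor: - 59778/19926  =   - 3^1 = - 3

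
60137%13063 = 7885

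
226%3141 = 226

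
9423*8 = 75384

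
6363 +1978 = 8341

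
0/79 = 0 = 0.00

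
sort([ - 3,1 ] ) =[-3, 1 ]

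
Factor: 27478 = 2^1*11^1*1249^1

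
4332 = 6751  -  2419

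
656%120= 56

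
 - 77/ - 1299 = 77/1299= 0.06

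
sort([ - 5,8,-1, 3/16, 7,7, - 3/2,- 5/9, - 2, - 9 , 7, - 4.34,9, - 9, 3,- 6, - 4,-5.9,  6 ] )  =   [ - 9, - 9, - 6, - 5.9, - 5, - 4.34,  -  4, - 2, - 3/2, - 1,  -  5/9,3/16, 3,6, 7,7 , 7,8,  9]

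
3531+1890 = 5421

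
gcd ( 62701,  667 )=1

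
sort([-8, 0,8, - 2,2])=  [ - 8, - 2,0,2  ,  8 ]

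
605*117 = 70785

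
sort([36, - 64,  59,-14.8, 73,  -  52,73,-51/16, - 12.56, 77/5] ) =[-64, - 52 ,-14.8, - 12.56, - 51/16, 77/5,36,  59, 73,  73 ]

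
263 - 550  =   - 287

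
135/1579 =135/1579=0.09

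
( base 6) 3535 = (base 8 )1523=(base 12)5AB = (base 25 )191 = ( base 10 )851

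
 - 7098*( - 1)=7098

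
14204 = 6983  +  7221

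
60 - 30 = 30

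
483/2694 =161/898=0.18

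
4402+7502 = 11904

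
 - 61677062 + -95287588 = -156964650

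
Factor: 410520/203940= 622/309= 2^1*3^( -1)* 103^(-1) * 311^1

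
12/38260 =3/9565 = 0.00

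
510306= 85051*6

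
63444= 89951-26507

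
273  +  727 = 1000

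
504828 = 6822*74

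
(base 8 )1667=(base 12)673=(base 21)236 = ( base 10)951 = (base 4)32313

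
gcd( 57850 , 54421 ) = 1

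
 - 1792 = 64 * ( - 28 ) 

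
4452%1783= 886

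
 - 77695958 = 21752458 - 99448416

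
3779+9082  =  12861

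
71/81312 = 71/81312= 0.00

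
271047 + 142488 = 413535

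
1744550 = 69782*25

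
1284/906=1 + 63/151 = 1.42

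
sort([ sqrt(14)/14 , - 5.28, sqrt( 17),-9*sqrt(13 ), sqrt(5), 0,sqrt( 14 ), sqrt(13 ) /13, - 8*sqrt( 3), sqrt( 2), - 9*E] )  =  [ - 9 * sqrt(13 ) , - 9*E, - 8*sqrt(3), - 5.28, 0,sqrt( 14 ) /14, sqrt(13 )/13,sqrt(2), sqrt(5), sqrt(14 ), sqrt( 17 ) ] 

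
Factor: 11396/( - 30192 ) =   -  2^( - 2 ) * 3^( - 1) * 7^1*11^1*17^( - 1) = - 77/204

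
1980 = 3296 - 1316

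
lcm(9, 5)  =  45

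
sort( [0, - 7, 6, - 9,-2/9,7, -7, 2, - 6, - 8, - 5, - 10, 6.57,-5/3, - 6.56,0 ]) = [ - 10,-9,  -  8, -7,-7, - 6.56, -6,-5, - 5/3, - 2/9,0, 0,  2,6,6.57  ,  7]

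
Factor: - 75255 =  -3^1*5^1*29^1*173^1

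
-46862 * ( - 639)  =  29944818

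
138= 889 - 751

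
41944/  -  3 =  - 41944/3 = - 13981.33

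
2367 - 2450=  - 83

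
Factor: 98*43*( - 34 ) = -2^2*7^2*17^1*43^1= - 143276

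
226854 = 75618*3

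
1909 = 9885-7976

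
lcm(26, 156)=156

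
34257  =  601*57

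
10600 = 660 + 9940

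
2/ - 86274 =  -1+43136/43137  =  -0.00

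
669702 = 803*834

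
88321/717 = 123 + 130/717 = 123.18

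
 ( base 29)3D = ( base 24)44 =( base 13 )79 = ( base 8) 144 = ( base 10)100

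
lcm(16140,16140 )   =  16140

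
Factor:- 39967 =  - 17^1*2351^1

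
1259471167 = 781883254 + 477587913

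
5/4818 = 5/4818 = 0.00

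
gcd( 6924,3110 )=2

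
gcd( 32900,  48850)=50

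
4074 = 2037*2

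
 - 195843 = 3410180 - 3606023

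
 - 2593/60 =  -2593/60=- 43.22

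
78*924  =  72072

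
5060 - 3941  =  1119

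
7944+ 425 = 8369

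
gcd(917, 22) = 1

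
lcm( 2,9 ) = 18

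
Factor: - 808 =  - 2^3 * 101^1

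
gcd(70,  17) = 1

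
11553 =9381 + 2172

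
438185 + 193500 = 631685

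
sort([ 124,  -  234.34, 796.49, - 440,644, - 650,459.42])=[ - 650, - 440,-234.34 , 124, 459.42, 644, 796.49 ]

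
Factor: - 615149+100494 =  - 5^1*102931^1 =- 514655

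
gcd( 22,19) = 1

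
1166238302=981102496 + 185135806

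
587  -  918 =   -  331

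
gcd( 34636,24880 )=4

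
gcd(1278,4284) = 18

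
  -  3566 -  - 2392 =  - 1174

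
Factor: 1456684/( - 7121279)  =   - 2^2*11^( - 1) * 37^(  -  1)*17497^( - 1) * 364171^1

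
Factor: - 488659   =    -  37^1*  47^1*281^1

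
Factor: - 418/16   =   - 209/8 = - 2^( - 3 )*11^1*19^1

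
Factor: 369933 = 3^1*123311^1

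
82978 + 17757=100735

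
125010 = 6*20835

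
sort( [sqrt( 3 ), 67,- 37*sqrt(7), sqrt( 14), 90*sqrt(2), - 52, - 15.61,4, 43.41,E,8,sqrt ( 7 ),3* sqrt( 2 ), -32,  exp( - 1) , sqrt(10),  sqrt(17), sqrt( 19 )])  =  [ - 37* sqrt( 7), - 52, - 32 , - 15.61,exp(- 1),sqrt( 3),sqrt (7), E,sqrt( 10 ),sqrt( 14),4,sqrt( 17),3*sqrt( 2 ),sqrt( 19),8, 43.41,67,90*  sqrt(2 )]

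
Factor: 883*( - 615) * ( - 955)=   3^1 *5^2*41^1*191^1  *  883^1 = 518607975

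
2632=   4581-1949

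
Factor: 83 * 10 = 830 = 2^1*5^1*83^1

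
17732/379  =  46+ 298/379 = 46.79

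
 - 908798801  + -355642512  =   - 1264441313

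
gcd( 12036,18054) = 6018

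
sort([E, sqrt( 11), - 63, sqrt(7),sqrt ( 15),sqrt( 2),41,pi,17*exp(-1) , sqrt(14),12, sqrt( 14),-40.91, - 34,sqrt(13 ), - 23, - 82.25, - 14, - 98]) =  [-98, - 82.25, - 63,-40.91,  -  34,-23, - 14,sqrt(2 ) , sqrt ( 7),E,pi, sqrt( 11),sqrt(13),sqrt(14 ),sqrt(14 ) , sqrt( 15 ) , 17*exp(-1),12,  41]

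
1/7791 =1/7791 = 0.00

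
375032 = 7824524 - 7449492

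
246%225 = 21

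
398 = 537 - 139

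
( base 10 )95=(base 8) 137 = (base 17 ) 5a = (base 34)2R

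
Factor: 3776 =2^6 * 59^1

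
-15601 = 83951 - 99552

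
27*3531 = 95337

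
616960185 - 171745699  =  445214486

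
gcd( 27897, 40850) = 1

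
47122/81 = 581 + 61/81 = 581.75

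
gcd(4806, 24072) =6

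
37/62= 37/62 = 0.60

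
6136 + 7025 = 13161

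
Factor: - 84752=-2^4*5297^1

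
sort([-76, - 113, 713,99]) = [ - 113, - 76 , 99,713 ] 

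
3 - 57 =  - 54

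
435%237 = 198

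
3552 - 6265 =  - 2713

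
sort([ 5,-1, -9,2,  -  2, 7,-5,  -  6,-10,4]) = [- 10, - 9,  -  6,  -  5,  -  2,-1,2, 4,5, 7]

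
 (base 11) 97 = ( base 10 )106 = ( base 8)152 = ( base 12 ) 8A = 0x6A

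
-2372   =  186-2558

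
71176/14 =5084 = 5084.00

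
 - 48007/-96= 48007/96=500.07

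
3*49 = 147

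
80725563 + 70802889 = 151528452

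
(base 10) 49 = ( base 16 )31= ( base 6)121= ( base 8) 61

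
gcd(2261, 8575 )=7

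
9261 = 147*63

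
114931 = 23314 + 91617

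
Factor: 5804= 2^2*1451^1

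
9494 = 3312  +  6182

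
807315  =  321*2515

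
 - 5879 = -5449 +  - 430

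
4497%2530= 1967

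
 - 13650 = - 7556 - 6094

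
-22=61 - 83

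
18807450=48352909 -29545459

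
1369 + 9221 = 10590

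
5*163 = 815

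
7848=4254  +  3594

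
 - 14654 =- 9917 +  - 4737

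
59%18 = 5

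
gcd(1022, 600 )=2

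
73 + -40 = 33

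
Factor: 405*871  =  3^4*5^1*13^1*67^1 = 352755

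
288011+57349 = 345360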